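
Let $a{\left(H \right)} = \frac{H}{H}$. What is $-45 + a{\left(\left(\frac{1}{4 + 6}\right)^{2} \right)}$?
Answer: $-44$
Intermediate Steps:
$a{\left(H \right)} = 1$
$-45 + a{\left(\left(\frac{1}{4 + 6}\right)^{2} \right)} = -45 + 1 = -44$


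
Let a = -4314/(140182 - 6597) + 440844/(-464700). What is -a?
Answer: 1014914359/1034615825 ≈ 0.98096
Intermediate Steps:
a = -1014914359/1034615825 (a = -4314/133585 + 440844*(-1/464700) = -4314*1/133585 - 36737/38725 = -4314/133585 - 36737/38725 = -1014914359/1034615825 ≈ -0.98096)
-a = -1*(-1014914359/1034615825) = 1014914359/1034615825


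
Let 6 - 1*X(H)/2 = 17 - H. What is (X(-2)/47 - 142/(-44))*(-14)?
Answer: -19355/517 ≈ -37.437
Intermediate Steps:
X(H) = -22 + 2*H (X(H) = 12 - 2*(17 - H) = 12 + (-34 + 2*H) = -22 + 2*H)
(X(-2)/47 - 142/(-44))*(-14) = ((-22 + 2*(-2))/47 - 142/(-44))*(-14) = ((-22 - 4)*(1/47) - 142*(-1/44))*(-14) = (-26*1/47 + 71/22)*(-14) = (-26/47 + 71/22)*(-14) = (2765/1034)*(-14) = -19355/517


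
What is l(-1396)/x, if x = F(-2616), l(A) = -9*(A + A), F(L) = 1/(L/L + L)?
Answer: -65709720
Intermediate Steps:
F(L) = 1/(1 + L)
l(A) = -18*A
x = -1/2615 (x = 1/(1 - 2616) = 1/(-2615) = -1/2615 ≈ -0.00038241)
l(-1396)/x = (-18*(-1396))/(-1/2615) = 25128*(-2615) = -65709720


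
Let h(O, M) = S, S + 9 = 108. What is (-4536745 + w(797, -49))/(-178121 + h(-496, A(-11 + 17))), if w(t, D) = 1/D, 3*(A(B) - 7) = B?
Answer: 111150253/4361539 ≈ 25.484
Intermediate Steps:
A(B) = 7 + B/3
S = 99 (S = -9 + 108 = 99)
h(O, M) = 99
(-4536745 + w(797, -49))/(-178121 + h(-496, A(-11 + 17))) = (-4536745 + 1/(-49))/(-178121 + 99) = (-4536745 - 1/49)/(-178022) = -222300506/49*(-1/178022) = 111150253/4361539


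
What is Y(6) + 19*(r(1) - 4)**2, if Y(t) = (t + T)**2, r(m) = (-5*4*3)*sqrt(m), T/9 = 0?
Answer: 77860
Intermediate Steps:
T = 0 (T = 9*0 = 0)
r(m) = -60*sqrt(m) (r(m) = (-20*3)*sqrt(m) = -60*sqrt(m))
Y(t) = t**2 (Y(t) = (t + 0)**2 = t**2)
Y(6) + 19*(r(1) - 4)**2 = 6**2 + 19*(-60*sqrt(1) - 4)**2 = 36 + 19*(-60*1 - 4)**2 = 36 + 19*(-60 - 4)**2 = 36 + 19*(-64)**2 = 36 + 19*4096 = 36 + 77824 = 77860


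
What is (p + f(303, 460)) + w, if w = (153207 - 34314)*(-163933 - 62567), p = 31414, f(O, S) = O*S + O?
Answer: -26929093403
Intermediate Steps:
f(O, S) = O + O*S
w = -26929264500 (w = 118893*(-226500) = -26929264500)
(p + f(303, 460)) + w = (31414 + 303*(1 + 460)) - 26929264500 = (31414 + 303*461) - 26929264500 = (31414 + 139683) - 26929264500 = 171097 - 26929264500 = -26929093403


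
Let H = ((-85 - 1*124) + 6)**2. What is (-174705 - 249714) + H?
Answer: -383210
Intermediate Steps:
H = 41209 (H = ((-85 - 124) + 6)**2 = (-209 + 6)**2 = (-203)**2 = 41209)
(-174705 - 249714) + H = (-174705 - 249714) + 41209 = -424419 + 41209 = -383210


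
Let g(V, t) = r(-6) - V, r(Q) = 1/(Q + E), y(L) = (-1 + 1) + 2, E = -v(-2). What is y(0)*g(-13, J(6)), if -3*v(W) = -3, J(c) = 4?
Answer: 180/7 ≈ 25.714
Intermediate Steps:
v(W) = 1 (v(W) = -⅓*(-3) = 1)
E = -1 (E = -1*1 = -1)
y(L) = 2 (y(L) = 0 + 2 = 2)
r(Q) = 1/(-1 + Q) (r(Q) = 1/(Q - 1) = 1/(-1 + Q))
g(V, t) = -⅐ - V (g(V, t) = 1/(-1 - 6) - V = 1/(-7) - V = -⅐ - V)
y(0)*g(-13, J(6)) = 2*(-⅐ - 1*(-13)) = 2*(-⅐ + 13) = 2*(90/7) = 180/7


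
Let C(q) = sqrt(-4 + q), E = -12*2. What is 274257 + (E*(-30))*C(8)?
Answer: 275697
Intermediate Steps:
E = -24
274257 + (E*(-30))*C(8) = 274257 + (-24*(-30))*sqrt(-4 + 8) = 274257 + 720*sqrt(4) = 274257 + 720*2 = 274257 + 1440 = 275697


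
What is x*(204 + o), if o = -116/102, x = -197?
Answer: -2038162/51 ≈ -39964.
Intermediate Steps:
o = -58/51 (o = -116*1/102 = -58/51 ≈ -1.1373)
x*(204 + o) = -197*(204 - 58/51) = -197*10346/51 = -2038162/51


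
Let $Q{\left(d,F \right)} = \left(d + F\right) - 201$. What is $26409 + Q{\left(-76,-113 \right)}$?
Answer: $26019$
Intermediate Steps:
$Q{\left(d,F \right)} = -201 + F + d$ ($Q{\left(d,F \right)} = \left(F + d\right) - 201 = -201 + F + d$)
$26409 + Q{\left(-76,-113 \right)} = 26409 - 390 = 26019$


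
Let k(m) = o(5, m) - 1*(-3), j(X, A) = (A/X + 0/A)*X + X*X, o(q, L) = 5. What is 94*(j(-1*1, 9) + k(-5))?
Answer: 1692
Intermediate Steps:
j(X, A) = A + X**2 (j(X, A) = (A/X + 0)*X + X**2 = (A/X)*X + X**2 = A + X**2)
k(m) = 8 (k(m) = 5 - 1*(-3) = 5 + 3 = 8)
94*(j(-1*1, 9) + k(-5)) = 94*((9 + (-1*1)**2) + 8) = 94*((9 + (-1)**2) + 8) = 94*((9 + 1) + 8) = 94*(10 + 8) = 94*18 = 1692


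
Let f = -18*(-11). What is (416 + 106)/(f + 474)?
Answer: 87/112 ≈ 0.77679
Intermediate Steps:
f = 198
(416 + 106)/(f + 474) = (416 + 106)/(198 + 474) = 522/672 = 522*(1/672) = 87/112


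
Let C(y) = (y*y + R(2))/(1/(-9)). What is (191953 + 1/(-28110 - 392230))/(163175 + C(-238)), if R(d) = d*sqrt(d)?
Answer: -27967297020989799/50502218816837620 + 726169716171*sqrt(2)/25251109408418810 ≈ -0.55374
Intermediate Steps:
R(d) = d**(3/2)
C(y) = -18*sqrt(2) - 9*y**2 (C(y) = (y*y + 2**(3/2))/(1/(-9)) = (y**2 + 2*sqrt(2))/(-1/9) = -9*(y**2 + 2*sqrt(2)) = -18*sqrt(2) - 9*y**2)
(191953 + 1/(-28110 - 392230))/(163175 + C(-238)) = (191953 + 1/(-28110 - 392230))/(163175 + (-18*sqrt(2) - 9*(-238)**2)) = (191953 + 1/(-420340))/(163175 + (-18*sqrt(2) - 9*56644)) = (191953 - 1/420340)/(163175 + (-18*sqrt(2) - 509796)) = 80685524019/(420340*(163175 + (-509796 - 18*sqrt(2)))) = 80685524019/(420340*(-346621 - 18*sqrt(2)))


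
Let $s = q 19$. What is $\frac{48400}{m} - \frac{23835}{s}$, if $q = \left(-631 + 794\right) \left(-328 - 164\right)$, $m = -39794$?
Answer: $- \frac{12133291935}{10105845476} \approx -1.2006$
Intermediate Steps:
$q = -80196$ ($q = 163 \left(-492\right) = -80196$)
$s = -1523724$ ($s = \left(-80196\right) 19 = -1523724$)
$\frac{48400}{m} - \frac{23835}{s} = \frac{48400}{-39794} - \frac{23835}{-1523724} = 48400 \left(- \frac{1}{39794}\right) - - \frac{7945}{507908} = - \frac{24200}{19897} + \frac{7945}{507908} = - \frac{12133291935}{10105845476}$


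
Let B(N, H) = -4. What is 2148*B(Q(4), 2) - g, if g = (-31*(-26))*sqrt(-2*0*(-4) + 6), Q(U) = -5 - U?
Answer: -8592 - 806*sqrt(6) ≈ -10566.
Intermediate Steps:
g = 806*sqrt(6) (g = 806*sqrt(0*(-4) + 6) = 806*sqrt(0 + 6) = 806*sqrt(6) ≈ 1974.3)
2148*B(Q(4), 2) - g = 2148*(-4) - 806*sqrt(6) = -8592 - 806*sqrt(6)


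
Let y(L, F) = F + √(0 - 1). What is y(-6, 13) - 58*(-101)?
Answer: 5871 + I ≈ 5871.0 + 1.0*I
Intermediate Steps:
y(L, F) = I + F (y(L, F) = F + √(-1) = F + I = I + F)
y(-6, 13) - 58*(-101) = (I + 13) - 58*(-101) = (13 + I) + 5858 = 5871 + I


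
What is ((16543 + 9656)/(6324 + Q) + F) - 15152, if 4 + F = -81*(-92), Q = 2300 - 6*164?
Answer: -58832361/7640 ≈ -7700.6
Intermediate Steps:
Q = 1316 (Q = 2300 - 1*984 = 2300 - 984 = 1316)
F = 7448 (F = -4 - 81*(-92) = -4 + 7452 = 7448)
((16543 + 9656)/(6324 + Q) + F) - 15152 = ((16543 + 9656)/(6324 + 1316) + 7448) - 15152 = (26199/7640 + 7448) - 15152 = 56928919/7640 - 15152 = -58832361/7640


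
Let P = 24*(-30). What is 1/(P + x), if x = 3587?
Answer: 1/2867 ≈ 0.00034880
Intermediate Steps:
P = -720
1/(P + x) = 1/(-720 + 3587) = 1/2867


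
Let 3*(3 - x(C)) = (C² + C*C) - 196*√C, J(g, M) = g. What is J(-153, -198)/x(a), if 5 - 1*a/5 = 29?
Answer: 629289/39691981 + 1224*I*√30/5670283 ≈ 0.015854 + 0.0011823*I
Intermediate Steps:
a = -120 (a = 25 - 5*29 = 25 - 145 = -120)
x(C) = 3 - 2*C²/3 + 196*√C/3 (x(C) = 3 - ((C² + C*C) - 196*√C)/3 = 3 - ((C² + C²) - 196*√C)/3 = 3 - (2*C² - 196*√C)/3 = 3 - (-196*√C + 2*C²)/3 = 3 + (-2*C²/3 + 196*√C/3) = 3 - 2*C²/3 + 196*√C/3)
J(-153, -198)/x(a) = -153/(3 - ⅔*(-120)² + 196*√(-120)/3) = -153/(3 - ⅔*14400 + 196*(2*I*√30)/3) = -153/(3 - 9600 + 392*I*√30/3) = -153/(-9597 + 392*I*√30/3)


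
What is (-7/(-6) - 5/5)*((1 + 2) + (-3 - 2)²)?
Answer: 14/3 ≈ 4.6667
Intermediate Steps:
(-7/(-6) - 5/5)*((1 + 2) + (-3 - 2)²) = (-7*(-⅙) - 5*⅕)*(3 + (-5)²) = (7/6 - 1)*(3 + 25) = (⅙)*28 = 14/3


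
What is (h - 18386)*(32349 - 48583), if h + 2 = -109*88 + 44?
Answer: 453513024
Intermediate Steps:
h = -9550 (h = -2 + (-109*88 + 44) = -2 + (-9592 + 44) = -2 - 9548 = -9550)
(h - 18386)*(32349 - 48583) = (-9550 - 18386)*(32349 - 48583) = -27936*(-16234) = 453513024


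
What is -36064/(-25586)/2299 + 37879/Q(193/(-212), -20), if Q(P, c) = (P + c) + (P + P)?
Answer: -236181337379028/141732124633 ≈ -1666.4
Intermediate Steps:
Q(P, c) = c + 3*P (Q(P, c) = (P + c) + 2*P = c + 3*P)
-36064/(-25586)/2299 + 37879/Q(193/(-212), -20) = -36064/(-25586)/2299 + 37879/(-20 + 3*(193/(-212))) = -36064*(-1/25586)*(1/2299) + 37879/(-20 + 3*(193*(-1/212))) = (18032/12793)*(1/2299) + 37879/(-20 + 3*(-193/212)) = 18032/29411107 + 37879/(-20 - 579/212) = 18032/29411107 + 37879/(-4819/212) = 18032/29411107 + 37879*(-212/4819) = 18032/29411107 - 8030348/4819 = -236181337379028/141732124633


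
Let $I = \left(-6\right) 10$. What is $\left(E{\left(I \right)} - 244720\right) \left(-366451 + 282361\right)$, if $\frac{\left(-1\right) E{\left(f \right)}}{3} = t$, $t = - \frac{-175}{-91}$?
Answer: $\frac{267514255650}{13} \approx 2.0578 \cdot 10^{10}$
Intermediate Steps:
$I = -60$
$t = - \frac{25}{13}$ ($t = - \frac{\left(-175\right) \left(-1\right)}{91} = \left(-1\right) \frac{25}{13} = - \frac{25}{13} \approx -1.9231$)
$E{\left(f \right)} = \frac{75}{13}$ ($E{\left(f \right)} = \left(-3\right) \left(- \frac{25}{13}\right) = \frac{75}{13}$)
$\left(E{\left(I \right)} - 244720\right) \left(-366451 + 282361\right) = \left(\frac{75}{13} - 244720\right) \left(-366451 + 282361\right) = \left(\frac{75}{13} - 244720\right) \left(-84090\right) = \left(- \frac{3181285}{13}\right) \left(-84090\right) = \frac{267514255650}{13}$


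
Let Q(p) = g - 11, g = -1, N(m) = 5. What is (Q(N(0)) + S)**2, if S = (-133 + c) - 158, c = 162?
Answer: 19881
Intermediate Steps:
S = -129 (S = (-133 + 162) - 158 = 29 - 158 = -129)
Q(p) = -12 (Q(p) = -1 - 11 = -12)
(Q(N(0)) + S)**2 = (-12 - 129)**2 = (-141)**2 = 19881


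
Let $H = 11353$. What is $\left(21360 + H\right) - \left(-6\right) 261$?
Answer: $34279$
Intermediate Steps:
$\left(21360 + H\right) - \left(-6\right) 261 = \left(21360 + 11353\right) - \left(-6\right) 261 = 32713 - -1566 = 32713 + 1566 = 34279$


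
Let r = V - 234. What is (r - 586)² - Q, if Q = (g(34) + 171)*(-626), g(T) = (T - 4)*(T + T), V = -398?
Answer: 2867610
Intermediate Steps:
g(T) = 2*T*(-4 + T) (g(T) = (-4 + T)*(2*T) = 2*T*(-4 + T))
r = -632 (r = -398 - 234 = -632)
Q = -1384086 (Q = (2*34*(-4 + 34) + 171)*(-626) = (2*34*30 + 171)*(-626) = (2040 + 171)*(-626) = 2211*(-626) = -1384086)
(r - 586)² - Q = (-632 - 586)² - 1*(-1384086) = (-1218)² + 1384086 = 1483524 + 1384086 = 2867610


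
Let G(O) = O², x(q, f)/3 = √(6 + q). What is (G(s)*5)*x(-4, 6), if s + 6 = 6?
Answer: 0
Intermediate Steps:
s = 0 (s = -6 + 6 = 0)
x(q, f) = 3*√(6 + q)
(G(s)*5)*x(-4, 6) = (0²*5)*(3*√(6 - 4)) = (0*5)*(3*√2) = 0*(3*√2) = 0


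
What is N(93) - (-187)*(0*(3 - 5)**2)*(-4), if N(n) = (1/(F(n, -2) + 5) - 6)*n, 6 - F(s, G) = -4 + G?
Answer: -9393/17 ≈ -552.53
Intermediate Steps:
F(s, G) = 10 - G (F(s, G) = 6 - (-4 + G) = 6 + (4 - G) = 10 - G)
N(n) = -101*n/17 (N(n) = (1/((10 - 1*(-2)) + 5) - 6)*n = (1/((10 + 2) + 5) - 6)*n = (1/(12 + 5) - 6)*n = (1/17 - 6)*n = -101*n/17)
N(93) - (-187)*(0*(3 - 5)**2)*(-4) = -101/17*93 - (-187)*(0*(3 - 5)**2)*(-4) = -9393/17 - (-187)*(0*(-2)**2)*(-4) = -9393/17 - (-187)*(0*4)*(-4) = -9393/17 - (-187)*0*(-4) = -9393/17 - (-187)*0 = -9393/17 - 1*0 = -9393/17 + 0 = -9393/17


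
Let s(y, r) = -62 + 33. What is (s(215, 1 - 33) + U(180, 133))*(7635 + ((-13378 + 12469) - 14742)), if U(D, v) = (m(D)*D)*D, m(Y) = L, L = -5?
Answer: 1298824464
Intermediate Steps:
m(Y) = -5
U(D, v) = -5*D² (U(D, v) = (-5*D)*D = -5*D²)
s(y, r) = -29
(s(215, 1 - 33) + U(180, 133))*(7635 + ((-13378 + 12469) - 14742)) = (-29 - 5*180²)*(7635 + ((-13378 + 12469) - 14742)) = (-29 - 5*32400)*(7635 + (-909 - 14742)) = (-29 - 162000)*(7635 - 15651) = -162029*(-8016) = 1298824464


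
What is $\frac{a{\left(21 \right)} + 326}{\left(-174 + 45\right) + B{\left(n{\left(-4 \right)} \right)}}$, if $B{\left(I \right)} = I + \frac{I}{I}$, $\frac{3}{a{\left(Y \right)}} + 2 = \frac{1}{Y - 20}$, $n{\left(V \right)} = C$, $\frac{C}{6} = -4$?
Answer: $- \frac{17}{8} \approx -2.125$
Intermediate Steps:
$C = -24$ ($C = 6 \left(-4\right) = -24$)
$n{\left(V \right)} = -24$
$a{\left(Y \right)} = \frac{3}{-2 + \frac{1}{-20 + Y}}$ ($a{\left(Y \right)} = \frac{3}{-2 + \frac{1}{Y - 20}} = \frac{3}{-2 + \frac{1}{-20 + Y}}$)
$B{\left(I \right)} = 1 + I$ ($B{\left(I \right)} = I + 1 = 1 + I$)
$\frac{a{\left(21 \right)} + 326}{\left(-174 + 45\right) + B{\left(n{\left(-4 \right)} \right)}} = \frac{\frac{3 \left(20 - 21\right)}{-41 + 2 \cdot 21} + 326}{\left(-174 + 45\right) + \left(1 - 24\right)} = \frac{\frac{3 \left(20 - 21\right)}{-41 + 42} + 326}{-129 - 23} = \frac{3 \cdot 1^{-1} \left(-1\right) + 326}{-152} = \left(3 \cdot 1 \left(-1\right) + 326\right) \left(- \frac{1}{152}\right) = \left(-3 + 326\right) \left(- \frac{1}{152}\right) = 323 \left(- \frac{1}{152}\right) = - \frac{17}{8}$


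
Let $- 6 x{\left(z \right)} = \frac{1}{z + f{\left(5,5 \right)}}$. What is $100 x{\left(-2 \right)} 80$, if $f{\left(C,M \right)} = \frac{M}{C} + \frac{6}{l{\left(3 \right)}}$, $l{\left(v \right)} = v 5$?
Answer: $\frac{20000}{9} \approx 2222.2$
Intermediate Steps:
$l{\left(v \right)} = 5 v$
$f{\left(C,M \right)} = \frac{2}{5} + \frac{M}{C}$ ($f{\left(C,M \right)} = \frac{M}{C} + \frac{6}{5 \cdot 3} = \frac{M}{C} + \frac{6}{15} = \frac{M}{C} + 6 \cdot \frac{1}{15} = \frac{M}{C} + \frac{2}{5} = \frac{2}{5} + \frac{M}{C}$)
$x{\left(z \right)} = - \frac{1}{6 \left(\frac{7}{5} + z\right)}$ ($x{\left(z \right)} = - \frac{1}{6 \left(z + \left(\frac{2}{5} + \frac{5}{5}\right)\right)} = - \frac{1}{6 \left(z + \left(\frac{2}{5} + 5 \cdot \frac{1}{5}\right)\right)} = - \frac{1}{6 \left(z + \left(\frac{2}{5} + 1\right)\right)} = - \frac{1}{6 \left(z + \frac{7}{5}\right)} = - \frac{1}{6 \left(\frac{7}{5} + z\right)}$)
$100 x{\left(-2 \right)} 80 = 100 \left(- \frac{5}{42 + 30 \left(-2\right)}\right) 80 = 100 \left(- \frac{5}{42 - 60}\right) 80 = 100 \left(- \frac{5}{-18}\right) 80 = 100 \left(\left(-5\right) \left(- \frac{1}{18}\right)\right) 80 = 100 \cdot \frac{5}{18} \cdot 80 = \frac{250}{9} \cdot 80 = \frac{20000}{9}$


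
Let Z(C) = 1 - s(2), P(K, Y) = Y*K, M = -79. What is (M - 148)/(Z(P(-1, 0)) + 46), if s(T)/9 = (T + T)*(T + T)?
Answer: 227/97 ≈ 2.3402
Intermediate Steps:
P(K, Y) = K*Y
s(T) = 36*T**2 (s(T) = 9*((T + T)*(T + T)) = 9*((2*T)*(2*T)) = 9*(4*T**2) = 36*T**2)
Z(C) = -143 (Z(C) = 1 - 36*2**2 = 1 - 36*4 = 1 - 1*144 = 1 - 144 = -143)
(M - 148)/(Z(P(-1, 0)) + 46) = (-79 - 148)/(-143 + 46) = -227/(-97) = -227*(-1/97) = 227/97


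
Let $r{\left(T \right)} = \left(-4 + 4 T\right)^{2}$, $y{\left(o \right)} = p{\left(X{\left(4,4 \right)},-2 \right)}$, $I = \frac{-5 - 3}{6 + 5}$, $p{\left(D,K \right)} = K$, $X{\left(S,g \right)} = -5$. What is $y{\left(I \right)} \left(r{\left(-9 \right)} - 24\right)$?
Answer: $-3152$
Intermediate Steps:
$I = - \frac{8}{11} \approx -0.72727$
$y{\left(o \right)} = -2$
$y{\left(I \right)} \left(r{\left(-9 \right)} - 24\right) = - 2 \left(16 \left(-1 - 9\right)^{2} - 24\right) = - 2 \left(16 \left(-10\right)^{2} - 24\right) = - 2 \left(16 \cdot 100 - 24\right) = - 2 \left(1600 - 24\right) = \left(-2\right) 1576 = -3152$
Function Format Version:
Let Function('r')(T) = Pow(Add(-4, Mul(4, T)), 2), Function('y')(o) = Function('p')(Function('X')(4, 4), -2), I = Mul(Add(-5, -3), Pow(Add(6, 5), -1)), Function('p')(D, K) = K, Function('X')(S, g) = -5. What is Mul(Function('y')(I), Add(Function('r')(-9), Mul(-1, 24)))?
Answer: -3152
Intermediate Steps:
I = Rational(-8, 11) (I = Mul(-8, Pow(11, -1)) = Mul(-8, Rational(1, 11)) = Rational(-8, 11) ≈ -0.72727)
Function('y')(o) = -2
Mul(Function('y')(I), Add(Function('r')(-9), Mul(-1, 24))) = Mul(-2, Add(Mul(16, Pow(Add(-1, -9), 2)), Mul(-1, 24))) = Mul(-2, Add(Mul(16, Pow(-10, 2)), -24)) = Mul(-2, Add(Mul(16, 100), -24)) = Mul(-2, Add(1600, -24)) = Mul(-2, 1576) = -3152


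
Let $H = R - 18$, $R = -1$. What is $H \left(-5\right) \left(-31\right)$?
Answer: $-2945$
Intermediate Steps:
$H = -19$ ($H = -1 - 18 = -19$)
$H \left(-5\right) \left(-31\right) = \left(-19\right) \left(-5\right) \left(-31\right) = 95 \left(-31\right) = -2945$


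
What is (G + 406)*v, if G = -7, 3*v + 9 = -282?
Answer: -38703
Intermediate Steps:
v = -97 (v = -3 + (⅓)*(-282) = -3 - 94 = -97)
(G + 406)*v = (-7 + 406)*(-97) = 399*(-97) = -38703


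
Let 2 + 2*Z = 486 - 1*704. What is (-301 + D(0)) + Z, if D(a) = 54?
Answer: -357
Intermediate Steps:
Z = -110 (Z = -1 + (486 - 1*704)/2 = -1 + (486 - 704)/2 = -1 + (½)*(-218) = -1 - 109 = -110)
(-301 + D(0)) + Z = (-301 + 54) - 110 = -247 - 110 = -357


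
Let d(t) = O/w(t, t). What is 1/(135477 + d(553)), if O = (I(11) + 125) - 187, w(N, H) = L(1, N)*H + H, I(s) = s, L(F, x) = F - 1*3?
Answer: 553/74918832 ≈ 7.3813e-6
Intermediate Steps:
L(F, x) = -3 + F (L(F, x) = F - 3 = -3 + F)
w(N, H) = -H (w(N, H) = (-3 + 1)*H + H = -2*H + H = -H)
O = -51 (O = (11 + 125) - 187 = 136 - 187 = -51)
d(t) = 51/t (d(t) = -51*(-1/t) = -(-51)/t = 51/t)
1/(135477 + d(553)) = 1/(135477 + 51/553) = 1/(74918832/553) = 553/74918832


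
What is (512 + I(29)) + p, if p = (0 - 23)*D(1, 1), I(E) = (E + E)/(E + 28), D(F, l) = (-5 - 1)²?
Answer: -17954/57 ≈ -314.98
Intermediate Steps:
D(F, l) = 36 (D(F, l) = (-6)² = 36)
I(E) = 2*E/(28 + E) (I(E) = (2*E)/(28 + E) = 2*E/(28 + E))
p = -828 (p = (0 - 23)*36 = -23*36 = -828)
(512 + I(29)) + p = (512 + 2*29/(28 + 29)) - 828 = (512 + 2*29/57) - 828 = (512 + 2*29*(1/57)) - 828 = (512 + 58/57) - 828 = 29242/57 - 828 = -17954/57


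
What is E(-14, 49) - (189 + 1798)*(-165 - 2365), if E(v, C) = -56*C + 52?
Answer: 5024418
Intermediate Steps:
E(v, C) = 52 - 56*C
E(-14, 49) - (189 + 1798)*(-165 - 2365) = (52 - 56*49) - (189 + 1798)*(-165 - 2365) = (52 - 2744) - 1987*(-2530) = -2692 - 1*(-5027110) = -2692 + 5027110 = 5024418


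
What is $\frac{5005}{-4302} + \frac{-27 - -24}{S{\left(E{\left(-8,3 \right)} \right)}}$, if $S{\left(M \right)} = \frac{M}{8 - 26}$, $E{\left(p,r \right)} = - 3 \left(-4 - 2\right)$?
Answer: $\frac{7901}{4302} \approx 1.8366$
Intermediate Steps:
$E{\left(p,r \right)} = 18$ ($E{\left(p,r \right)} = \left(-3\right) \left(-6\right) = 18$)
$S{\left(M \right)} = - \frac{M}{18}$ ($S{\left(M \right)} = \frac{M}{-18} = M \left(- \frac{1}{18}\right) = - \frac{M}{18}$)
$\frac{5005}{-4302} + \frac{-27 - -24}{S{\left(E{\left(-8,3 \right)} \right)}} = \frac{5005}{-4302} + \frac{-27 - -24}{\left(- \frac{1}{18}\right) 18} = 5005 \left(- \frac{1}{4302}\right) + \frac{-27 + 24}{-1} = - \frac{5005}{4302} - -3 = - \frac{5005}{4302} + 3 = \frac{7901}{4302}$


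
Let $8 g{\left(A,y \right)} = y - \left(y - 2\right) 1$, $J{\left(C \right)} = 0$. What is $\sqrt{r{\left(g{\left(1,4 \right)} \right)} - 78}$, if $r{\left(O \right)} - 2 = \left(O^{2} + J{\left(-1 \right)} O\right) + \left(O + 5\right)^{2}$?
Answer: $\frac{3 i \sqrt{86}}{4} \approx 6.9552 i$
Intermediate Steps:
$g{\left(A,y \right)} = \frac{1}{4}$ ($g{\left(A,y \right)} = \frac{y - \left(y - 2\right) 1}{8} = \frac{y - \left(-2 + y\right) 1}{8} = \frac{y - \left(-2 + y\right)}{8} = \frac{1}{8} \cdot 2 = \frac{1}{4}$)
$r{\left(O \right)} = 2 + O^{2} + \left(5 + O\right)^{2}$ ($r{\left(O \right)} = 2 + \left(\left(O^{2} + 0 O\right) + \left(O + 5\right)^{2}\right) = 2 + \left(\left(O^{2} + 0\right) + \left(5 + O\right)^{2}\right) = 2 + \left(O^{2} + \left(5 + O\right)^{2}\right) = 2 + O^{2} + \left(5 + O\right)^{2}$)
$\sqrt{r{\left(g{\left(1,4 \right)} \right)} - 78} = \sqrt{\left(2 + \left(\frac{1}{4}\right)^{2} + \left(5 + \frac{1}{4}\right)^{2}\right) - 78} = \sqrt{\left(2 + \frac{1}{16} + \left(\frac{21}{4}\right)^{2}\right) - 78} = \sqrt{\left(2 + \frac{1}{16} + \frac{441}{16}\right) - 78} = \sqrt{\frac{237}{8} - 78} = \sqrt{- \frac{387}{8}} = \frac{3 i \sqrt{86}}{4}$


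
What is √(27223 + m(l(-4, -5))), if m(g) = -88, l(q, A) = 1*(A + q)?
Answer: 9*√335 ≈ 164.73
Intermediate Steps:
l(q, A) = A + q
√(27223 + m(l(-4, -5))) = √(27223 - 88) = √27135 = 9*√335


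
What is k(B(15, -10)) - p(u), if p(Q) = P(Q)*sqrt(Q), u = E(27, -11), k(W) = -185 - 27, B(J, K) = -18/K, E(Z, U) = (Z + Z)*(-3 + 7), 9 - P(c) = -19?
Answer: -212 - 168*sqrt(6) ≈ -623.51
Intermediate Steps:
P(c) = 28 (P(c) = 9 - 1*(-19) = 9 + 19 = 28)
E(Z, U) = 8*Z (E(Z, U) = (2*Z)*4 = 8*Z)
k(W) = -212
u = 216 (u = 8*27 = 216)
p(Q) = 28*sqrt(Q)
k(B(15, -10)) - p(u) = -212 - 28*sqrt(216) = -212 - 28*6*sqrt(6) = -212 - 168*sqrt(6)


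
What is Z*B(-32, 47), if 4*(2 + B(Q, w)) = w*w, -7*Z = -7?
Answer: 2201/4 ≈ 550.25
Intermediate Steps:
Z = 1 (Z = -⅐*(-7) = 1)
B(Q, w) = -2 + w²/4 (B(Q, w) = -2 + (w*w)/4 = -2 + w²/4)
Z*B(-32, 47) = 1*(-2 + (¼)*47²) = 1*(-2 + (¼)*2209) = 1*(-2 + 2209/4) = 1*(2201/4) = 2201/4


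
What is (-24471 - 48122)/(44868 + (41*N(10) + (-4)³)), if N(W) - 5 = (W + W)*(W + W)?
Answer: -72593/61409 ≈ -1.1821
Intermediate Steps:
N(W) = 5 + 4*W² (N(W) = 5 + (W + W)*(W + W) = 5 + (2*W)*(2*W) = 5 + 4*W²)
(-24471 - 48122)/(44868 + (41*N(10) + (-4)³)) = (-24471 - 48122)/(44868 + (41*(5 + 4*10²) + (-4)³)) = -72593/(44868 + (41*(5 + 4*100) - 64)) = -72593/(44868 + (41*(5 + 400) - 64)) = -72593/(44868 + (41*405 - 64)) = -72593/(44868 + (16605 - 64)) = -72593/(44868 + 16541) = -72593/61409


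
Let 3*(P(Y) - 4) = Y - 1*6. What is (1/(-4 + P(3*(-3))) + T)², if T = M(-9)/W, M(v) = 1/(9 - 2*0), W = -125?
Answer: 51076/1265625 ≈ 0.040356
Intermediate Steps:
M(v) = ⅑ (M(v) = 1/(9 + 0) = 1/9 = ⅑)
P(Y) = 2 + Y/3 (P(Y) = 4 + (Y - 1*6)/3 = 4 + (Y - 6)/3 = 4 + (-6 + Y)/3 = 4 + (-2 + Y/3) = 2 + Y/3)
T = -1/1125 (T = (⅑)/(-125) = (⅑)*(-1/125) = -1/1125 ≈ -0.00088889)
(1/(-4 + P(3*(-3))) + T)² = (1/(-4 + (2 + (3*(-3))/3)) - 1/1125)² = (1/(-4 + (2 + (⅓)*(-9))) - 1/1125)² = (1/(-4 + (2 - 3)) - 1/1125)² = (1/(-4 - 1) - 1/1125)² = (1/(-5) - 1/1125)² = (-⅕ - 1/1125)² = (-226/1125)² = 51076/1265625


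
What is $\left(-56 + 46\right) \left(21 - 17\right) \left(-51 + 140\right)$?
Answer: $-3560$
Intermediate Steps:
$\left(-56 + 46\right) \left(21 - 17\right) \left(-51 + 140\right) = \left(-10\right) 4 \cdot 89 = \left(-40\right) 89 = -3560$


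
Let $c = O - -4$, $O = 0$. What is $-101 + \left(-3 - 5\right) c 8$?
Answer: $-357$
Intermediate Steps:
$c = 4$ ($c = 0 - -4 = 0 + 4 = 4$)
$-101 + \left(-3 - 5\right) c 8 = -101 + \left(-3 - 5\right) 4 \cdot 8 = -101 + \left(-8\right) 4 \cdot 8 = -101 - 256 = -357$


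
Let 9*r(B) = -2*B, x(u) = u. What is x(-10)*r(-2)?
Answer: -40/9 ≈ -4.4444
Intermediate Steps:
r(B) = -2*B/9 (r(B) = (-2*B)/9 = -2*B/9)
x(-10)*r(-2) = -(-20)*(-2)/9 = -10*4/9 = -40/9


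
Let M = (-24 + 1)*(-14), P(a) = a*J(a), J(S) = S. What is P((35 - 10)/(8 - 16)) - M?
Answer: -19983/64 ≈ -312.23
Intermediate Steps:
P(a) = a² (P(a) = a*a = a²)
M = 322 (M = -23*(-14) = 322)
P((35 - 10)/(8 - 16)) - M = ((35 - 10)/(8 - 16))² - 1*322 = (25/(-8))² - 322 = (25*(-⅛))² - 322 = (-25/8)² - 322 = 625/64 - 322 = -19983/64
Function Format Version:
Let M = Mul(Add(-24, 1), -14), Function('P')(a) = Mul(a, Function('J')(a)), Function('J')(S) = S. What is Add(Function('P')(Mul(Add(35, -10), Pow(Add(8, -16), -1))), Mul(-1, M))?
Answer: Rational(-19983, 64) ≈ -312.23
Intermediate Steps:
Function('P')(a) = Pow(a, 2) (Function('P')(a) = Mul(a, a) = Pow(a, 2))
M = 322 (M = Mul(-23, -14) = 322)
Add(Function('P')(Mul(Add(35, -10), Pow(Add(8, -16), -1))), Mul(-1, M)) = Add(Pow(Mul(Add(35, -10), Pow(Add(8, -16), -1)), 2), Mul(-1, 322)) = Add(Pow(Mul(25, Pow(-8, -1)), 2), -322) = Add(Pow(Mul(25, Rational(-1, 8)), 2), -322) = Add(Pow(Rational(-25, 8), 2), -322) = Add(Rational(625, 64), -322) = Rational(-19983, 64)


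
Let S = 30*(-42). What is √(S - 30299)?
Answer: I*√31559 ≈ 177.65*I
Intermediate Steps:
S = -1260
√(S - 30299) = √(-1260 - 30299) = √(-31559) = I*√31559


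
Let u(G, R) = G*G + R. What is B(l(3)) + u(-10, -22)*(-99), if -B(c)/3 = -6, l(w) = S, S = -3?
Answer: -7704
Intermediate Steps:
u(G, R) = R + G**2 (u(G, R) = G**2 + R = R + G**2)
l(w) = -3
B(c) = 18 (B(c) = -3*(-6) = 18)
B(l(3)) + u(-10, -22)*(-99) = 18 + (-22 + (-10)**2)*(-99) = 18 + (-22 + 100)*(-99) = 18 + 78*(-99) = 18 - 7722 = -7704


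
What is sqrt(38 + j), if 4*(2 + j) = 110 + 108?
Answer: sqrt(362)/2 ≈ 9.5132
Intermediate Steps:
j = 105/2 (j = -2 + (110 + 108)/4 = -2 + (1/4)*218 = -2 + 109/2 = 105/2 ≈ 52.500)
sqrt(38 + j) = sqrt(38 + 105/2) = sqrt(181/2) = sqrt(362)/2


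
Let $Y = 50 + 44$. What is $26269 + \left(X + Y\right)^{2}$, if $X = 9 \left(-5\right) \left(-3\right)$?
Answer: $78710$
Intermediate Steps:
$Y = 94$
$X = 135$ ($X = \left(-45\right) \left(-3\right) = 135$)
$26269 + \left(X + Y\right)^{2} = 26269 + \left(135 + 94\right)^{2} = 26269 + 229^{2} = 26269 + 52441 = 78710$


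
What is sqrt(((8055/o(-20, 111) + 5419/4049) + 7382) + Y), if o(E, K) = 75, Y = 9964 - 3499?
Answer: sqrt(5719899271135)/20245 ≈ 118.13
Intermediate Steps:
Y = 6465
sqrt(((8055/o(-20, 111) + 5419/4049) + 7382) + Y) = sqrt(((8055/75 + 5419/4049) + 7382) + 6465) = sqrt(((8055*(1/75) + 5419*(1/4049)) + 7382) + 6465) = sqrt(((537/5 + 5419/4049) + 7382) + 6465) = sqrt((2201408/20245 + 7382) + 6465) = sqrt(151649998/20245 + 6465) = sqrt(282533923/20245) = sqrt(5719899271135)/20245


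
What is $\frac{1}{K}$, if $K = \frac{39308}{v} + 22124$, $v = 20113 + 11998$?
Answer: $\frac{32111}{710463072} \approx 4.5197 \cdot 10^{-5}$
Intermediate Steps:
$v = 32111$
$K = \frac{710463072}{32111}$ ($K = \frac{39308}{32111} + 22124 = \frac{710463072}{32111} \approx 22125.0$)
$\frac{1}{K} = \frac{1}{\frac{710463072}{32111}} = \frac{32111}{710463072}$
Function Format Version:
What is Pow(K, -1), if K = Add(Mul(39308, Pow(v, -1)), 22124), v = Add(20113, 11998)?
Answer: Rational(32111, 710463072) ≈ 4.5197e-5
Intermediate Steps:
v = 32111
K = Rational(710463072, 32111) (K = Add(Mul(39308, Pow(32111, -1)), 22124) = Add(Mul(39308, Rational(1, 32111)), 22124) = Add(Rational(39308, 32111), 22124) = Rational(710463072, 32111) ≈ 22125.)
Pow(K, -1) = Pow(Rational(710463072, 32111), -1) = Rational(32111, 710463072)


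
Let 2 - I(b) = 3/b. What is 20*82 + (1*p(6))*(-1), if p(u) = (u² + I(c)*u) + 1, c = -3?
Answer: 1585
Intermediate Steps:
I(b) = 2 - 3/b
p(u) = 1 + u² + 3*u (p(u) = (u² + (2 - 3/(-3))*u) + 1 = (u² + (2 - 3*(-⅓))*u) + 1 = (u² + (2 + 1)*u) + 1 = (u² + 3*u) + 1 = 1 + u² + 3*u)
20*82 + (1*p(6))*(-1) = 20*82 + (1*(1 + 6² + 3*6))*(-1) = 1640 + (1*(1 + 36 + 18))*(-1) = 1640 + (1*55)*(-1) = 1640 + 55*(-1) = 1640 - 55 = 1585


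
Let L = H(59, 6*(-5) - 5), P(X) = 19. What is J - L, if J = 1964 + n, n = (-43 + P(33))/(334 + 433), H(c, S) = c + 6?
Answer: 1456509/767 ≈ 1899.0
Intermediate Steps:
H(c, S) = 6 + c
n = -24/767 (n = (-43 + 19)/(334 + 433) = -24/767 ≈ -0.031291)
L = 65 (L = 6 + 59 = 65)
J = 1506364/767 (J = 1964 - 24/767 = 1506364/767 ≈ 1964.0)
J - L = 1506364/767 - 1*65 = 1506364/767 - 65 = 1456509/767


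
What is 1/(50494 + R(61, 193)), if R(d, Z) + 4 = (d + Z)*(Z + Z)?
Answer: 1/148534 ≈ 6.7325e-6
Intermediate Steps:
R(d, Z) = -4 + 2*Z*(Z + d) (R(d, Z) = -4 + (d + Z)*(Z + Z) = -4 + (Z + d)*(2*Z) = -4 + 2*Z*(Z + d))
1/(50494 + R(61, 193)) = 1/(50494 + (-4 + 2*193² + 2*193*61)) = 1/(50494 + (-4 + 2*37249 + 23546)) = 1/(50494 + (-4 + 74498 + 23546)) = 1/(50494 + 98040) = 1/148534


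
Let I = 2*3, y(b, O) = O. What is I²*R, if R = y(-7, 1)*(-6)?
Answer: -216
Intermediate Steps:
I = 6
R = -6 (R = 1*(-6) = -6)
I²*R = 6²*(-6) = 36*(-6) = -216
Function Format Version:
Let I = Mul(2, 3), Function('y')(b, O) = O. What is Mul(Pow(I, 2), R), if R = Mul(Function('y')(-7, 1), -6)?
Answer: -216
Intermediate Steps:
I = 6
R = -6 (R = Mul(1, -6) = -6)
Mul(Pow(I, 2), R) = Mul(Pow(6, 2), -6) = Mul(36, -6) = -216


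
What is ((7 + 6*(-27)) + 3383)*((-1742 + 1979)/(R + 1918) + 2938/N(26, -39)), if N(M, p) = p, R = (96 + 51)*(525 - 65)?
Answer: -8454603826/34769 ≈ -2.4317e+5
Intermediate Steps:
R = 67620 (R = 147*460 = 67620)
((7 + 6*(-27)) + 3383)*((-1742 + 1979)/(R + 1918) + 2938/N(26, -39)) = ((7 + 6*(-27)) + 3383)*((-1742 + 1979)/(67620 + 1918) + 2938/(-39)) = ((7 - 162) + 3383)*(237/69538 + 2938*(-1/39)) = (-155 + 3383)*(237*(1/69538) - 226/3) = 3228*(237/69538 - 226/3) = 3228*(-15714877/208614) = -8454603826/34769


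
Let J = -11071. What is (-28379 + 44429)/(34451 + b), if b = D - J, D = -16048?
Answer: 8025/14737 ≈ 0.54455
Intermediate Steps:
b = -4977 (b = -16048 - 1*(-11071) = -16048 + 11071 = -4977)
(-28379 + 44429)/(34451 + b) = (-28379 + 44429)/(34451 - 4977) = 16050/29474 = 16050*(1/29474) = 8025/14737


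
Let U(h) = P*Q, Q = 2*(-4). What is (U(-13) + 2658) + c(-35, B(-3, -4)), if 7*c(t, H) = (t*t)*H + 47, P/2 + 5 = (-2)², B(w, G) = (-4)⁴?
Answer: 332365/7 ≈ 47481.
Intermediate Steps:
B(w, G) = 256
P = -2 (P = -10 + 2*(-2)² = -10 + 2*4 = -10 + 8 = -2)
Q = -8
U(h) = 16 (U(h) = -2*(-8) = 16)
c(t, H) = 47/7 + H*t²/7 (c(t, H) = ((t*t)*H + 47)/7 = (t²*H + 47)/7 = (H*t² + 47)/7 = (47 + H*t²)/7 = 47/7 + H*t²/7)
(U(-13) + 2658) + c(-35, B(-3, -4)) = (16 + 2658) + (47/7 + (⅐)*256*(-35)²) = 2674 + (47/7 + (⅐)*256*1225) = 2674 + (47/7 + 44800) = 2674 + 313647/7 = 332365/7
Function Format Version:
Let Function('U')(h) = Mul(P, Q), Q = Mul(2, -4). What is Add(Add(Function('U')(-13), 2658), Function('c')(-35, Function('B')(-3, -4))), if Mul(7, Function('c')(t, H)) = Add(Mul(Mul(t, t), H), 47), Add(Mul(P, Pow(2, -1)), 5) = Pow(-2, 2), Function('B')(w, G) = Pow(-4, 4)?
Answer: Rational(332365, 7) ≈ 47481.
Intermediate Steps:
Function('B')(w, G) = 256
P = -2 (P = Add(-10, Mul(2, Pow(-2, 2))) = Add(-10, Mul(2, 4)) = Add(-10, 8) = -2)
Q = -8
Function('U')(h) = 16 (Function('U')(h) = Mul(-2, -8) = 16)
Function('c')(t, H) = Add(Rational(47, 7), Mul(Rational(1, 7), H, Pow(t, 2))) (Function('c')(t, H) = Mul(Rational(1, 7), Add(Mul(Mul(t, t), H), 47)) = Mul(Rational(1, 7), Add(Mul(Pow(t, 2), H), 47)) = Mul(Rational(1, 7), Add(Mul(H, Pow(t, 2)), 47)) = Mul(Rational(1, 7), Add(47, Mul(H, Pow(t, 2)))) = Add(Rational(47, 7), Mul(Rational(1, 7), H, Pow(t, 2))))
Add(Add(Function('U')(-13), 2658), Function('c')(-35, Function('B')(-3, -4))) = Add(Add(16, 2658), Add(Rational(47, 7), Mul(Rational(1, 7), 256, Pow(-35, 2)))) = Add(2674, Add(Rational(47, 7), Mul(Rational(1, 7), 256, 1225))) = Add(2674, Add(Rational(47, 7), 44800)) = Add(2674, Rational(313647, 7)) = Rational(332365, 7)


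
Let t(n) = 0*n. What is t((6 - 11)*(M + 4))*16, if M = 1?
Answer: 0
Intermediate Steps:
t(n) = 0
t((6 - 11)*(M + 4))*16 = 0*16 = 0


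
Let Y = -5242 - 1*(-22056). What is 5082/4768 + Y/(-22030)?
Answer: 7946827/26259760 ≈ 0.30262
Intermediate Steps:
Y = 16814 (Y = -5242 + 22056 = 16814)
5082/4768 + Y/(-22030) = 5082/4768 + 16814/(-22030) = 5082*(1/4768) + 16814*(-1/22030) = 2541/2384 - 8407/11015 = 7946827/26259760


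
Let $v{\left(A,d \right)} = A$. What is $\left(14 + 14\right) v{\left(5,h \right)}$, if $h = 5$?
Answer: $140$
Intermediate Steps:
$\left(14 + 14\right) v{\left(5,h \right)} = \left(14 + 14\right) 5 = 28 \cdot 5 = 140$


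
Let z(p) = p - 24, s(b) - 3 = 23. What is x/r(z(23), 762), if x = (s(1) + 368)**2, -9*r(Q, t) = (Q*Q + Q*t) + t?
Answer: -1397124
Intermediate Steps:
s(b) = 26 (s(b) = 3 + 23 = 26)
z(p) = -24 + p
r(Q, t) = -t/9 - Q**2/9 - Q*t/9 (r(Q, t) = -((Q*Q + Q*t) + t)/9 = -((Q**2 + Q*t) + t)/9 = -(t + Q**2 + Q*t)/9 = -t/9 - Q**2/9 - Q*t/9)
x = 155236 (x = (26 + 368)**2 = 394**2 = 155236)
x/r(z(23), 762) = 155236/(-1/9*762 - (-24 + 23)**2/9 - 1/9*(-24 + 23)*762) = 155236/(-254/3 - 1/9*(-1)**2 - 1/9*(-1)*762) = 155236/(-254/3 - 1/9*1 + 254/3) = 155236/(-254/3 - 1/9 + 254/3) = 155236/(-1/9) = 155236*(-9) = -1397124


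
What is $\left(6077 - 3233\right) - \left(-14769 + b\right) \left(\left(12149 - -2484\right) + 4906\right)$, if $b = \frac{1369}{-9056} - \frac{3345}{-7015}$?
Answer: $\frac{3666419988763257}{12705568} \approx 2.8857 \cdot 10^{8}$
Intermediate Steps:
$b = \frac{4137757}{12705568}$ ($b = 1369 \left(- \frac{1}{9056}\right) - - \frac{669}{1403} = - \frac{1369}{9056} + \frac{669}{1403} = \frac{4137757}{12705568} \approx 0.32566$)
$\left(6077 - 3233\right) - \left(-14769 + b\right) \left(\left(12149 - -2484\right) + 4906\right) = \left(6077 - 3233\right) - \left(-14769 + \frac{4137757}{12705568}\right) \left(\left(12149 - -2484\right) + 4906\right) = \left(6077 - 3233\right) - - \frac{187644396035 \left(\left(12149 + 2484\right) + 4906\right)}{12705568} = 2844 - - \frac{187644396035 \left(14633 + 4906\right)}{12705568} = 2844 - \left(- \frac{187644396035}{12705568}\right) 19539 = 2844 - - \frac{3666383854127865}{12705568} = 2844 + \frac{3666383854127865}{12705568} = \frac{3666419988763257}{12705568}$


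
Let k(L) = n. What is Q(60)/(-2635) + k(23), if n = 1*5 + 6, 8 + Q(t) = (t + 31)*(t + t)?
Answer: 583/85 ≈ 6.8588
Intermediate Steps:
Q(t) = -8 + 2*t*(31 + t) (Q(t) = -8 + (t + 31)*(t + t) = -8 + (31 + t)*(2*t) = -8 + 2*t*(31 + t))
n = 11 (n = 5 + 6 = 11)
k(L) = 11
Q(60)/(-2635) + k(23) = (-8 + 2*60**2 + 62*60)/(-2635) + 11 = (-8 + 2*3600 + 3720)*(-1/2635) + 11 = (-8 + 7200 + 3720)*(-1/2635) + 11 = 10912*(-1/2635) + 11 = -352/85 + 11 = 583/85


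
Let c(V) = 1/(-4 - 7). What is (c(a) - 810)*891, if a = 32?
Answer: -721791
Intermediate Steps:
c(V) = -1/11 (c(V) = 1/(-11) = -1/11)
(c(a) - 810)*891 = (-1/11 - 810)*891 = -8911/11*891 = -721791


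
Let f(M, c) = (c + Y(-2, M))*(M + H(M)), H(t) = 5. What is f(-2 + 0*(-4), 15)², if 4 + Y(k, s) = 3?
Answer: 1764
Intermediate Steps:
Y(k, s) = -1 (Y(k, s) = -4 + 3 = -1)
f(M, c) = (-1 + c)*(5 + M) (f(M, c) = (c - 1)*(M + 5) = (-1 + c)*(5 + M))
f(-2 + 0*(-4), 15)² = (-5 - (-2 + 0*(-4)) + 5*15 + (-2 + 0*(-4))*15)² = (-5 - (-2 + 0) + 75 + (-2 + 0)*15)² = (-5 - 1*(-2) + 75 - 2*15)² = (-5 + 2 + 75 - 30)² = 42² = 1764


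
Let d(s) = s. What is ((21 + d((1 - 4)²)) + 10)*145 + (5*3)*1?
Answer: 5815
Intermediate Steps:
((21 + d((1 - 4)²)) + 10)*145 + (5*3)*1 = ((21 + (1 - 4)²) + 10)*145 + (5*3)*1 = ((21 + (-3)²) + 10)*145 + 15*1 = ((21 + 9) + 10)*145 + 15 = (30 + 10)*145 + 15 = 40*145 + 15 = 5800 + 15 = 5815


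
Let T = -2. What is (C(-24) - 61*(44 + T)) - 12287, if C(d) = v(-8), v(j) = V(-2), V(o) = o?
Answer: -14851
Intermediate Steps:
v(j) = -2
C(d) = -2
(C(-24) - 61*(44 + T)) - 12287 = (-2 - 61*(44 - 2)) - 12287 = (-2 - 61*42) - 12287 = (-2 - 2562) - 12287 = -2564 - 12287 = -14851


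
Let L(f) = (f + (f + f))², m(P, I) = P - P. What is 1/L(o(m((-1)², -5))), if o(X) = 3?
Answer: 1/81 ≈ 0.012346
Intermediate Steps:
m(P, I) = 0
L(f) = 9*f² (L(f) = (f + 2*f)² = (3*f)² = 9*f²)
1/L(o(m((-1)², -5))) = 1/(9*3²) = 1/(9*9) = 1/81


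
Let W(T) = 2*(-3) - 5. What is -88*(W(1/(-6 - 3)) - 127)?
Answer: 12144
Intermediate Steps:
W(T) = -11 (W(T) = -6 - 5 = -11)
-88*(W(1/(-6 - 3)) - 127) = -88*(-11 - 127) = -88*(-138) = 12144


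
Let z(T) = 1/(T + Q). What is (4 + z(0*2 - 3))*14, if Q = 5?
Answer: 63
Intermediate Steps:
z(T) = 1/(5 + T) (z(T) = 1/(T + 5) = 1/(5 + T))
(4 + z(0*2 - 3))*14 = (4 + 1/(5 + (0*2 - 3)))*14 = (4 + 1/(5 + (0 - 3)))*14 = (4 + 1/(5 - 3))*14 = (4 + 1/2)*14 = (4 + ½)*14 = (9/2)*14 = 63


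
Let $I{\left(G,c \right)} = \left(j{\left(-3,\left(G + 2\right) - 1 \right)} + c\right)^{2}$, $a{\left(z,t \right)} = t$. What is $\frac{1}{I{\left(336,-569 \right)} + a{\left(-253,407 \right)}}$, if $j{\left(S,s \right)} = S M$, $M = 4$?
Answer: $\frac{1}{337968} \approx 2.9589 \cdot 10^{-6}$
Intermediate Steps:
$j{\left(S,s \right)} = 4 S$ ($j{\left(S,s \right)} = S 4 = 4 S$)
$I{\left(G,c \right)} = \left(-12 + c\right)^{2}$ ($I{\left(G,c \right)} = \left(4 \left(-3\right) + c\right)^{2} = \left(-12 + c\right)^{2}$)
$\frac{1}{I{\left(336,-569 \right)} + a{\left(-253,407 \right)}} = \frac{1}{\left(-12 - 569\right)^{2} + 407} = \frac{1}{\left(-581\right)^{2} + 407} = \frac{1}{337561 + 407} = \frac{1}{337968}$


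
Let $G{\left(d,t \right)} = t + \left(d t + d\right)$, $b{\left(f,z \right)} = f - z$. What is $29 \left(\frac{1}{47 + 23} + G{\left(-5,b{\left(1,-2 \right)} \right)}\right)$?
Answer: $- \frac{34481}{70} \approx -492.59$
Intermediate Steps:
$G{\left(d,t \right)} = d + t + d t$ ($G{\left(d,t \right)} = t + \left(d + d t\right) = d + t + d t$)
$29 \left(\frac{1}{47 + 23} + G{\left(-5,b{\left(1,-2 \right)} \right)}\right) = 29 \left(\frac{1}{47 + 23} - \left(2 + 5 \left(1 - -2\right)\right)\right) = 29 \left(\frac{1}{70} - \left(2 + 5 \left(1 + 2\right)\right)\right) = 29 \left(\frac{1}{70} - 17\right) = 29 \left(- \frac{1189}{70}\right) = - \frac{34481}{70}$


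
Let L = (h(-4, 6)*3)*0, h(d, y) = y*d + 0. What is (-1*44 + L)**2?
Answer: 1936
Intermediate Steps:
h(d, y) = d*y (h(d, y) = d*y + 0 = d*y)
L = 0 (L = (-4*6*3)*0 = -24*3*0 = -72*0 = 0)
(-1*44 + L)**2 = (-1*44 + 0)**2 = (-44 + 0)**2 = (-44)**2 = 1936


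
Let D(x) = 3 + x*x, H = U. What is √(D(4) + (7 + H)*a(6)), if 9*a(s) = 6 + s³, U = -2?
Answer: √1281/3 ≈ 11.930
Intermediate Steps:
H = -2
a(s) = ⅔ + s³/9 (a(s) = (6 + s³)/9 = ⅔ + s³/9)
D(x) = 3 + x²
√(D(4) + (7 + H)*a(6)) = √((3 + 4²) + (7 - 2)*(⅔ + (⅑)*6³)) = √((3 + 16) + 5*(⅔ + (⅑)*216)) = √(19 + 5*(⅔ + 24)) = √(19 + 5*(74/3)) = √(19 + 370/3) = √(427/3) = √1281/3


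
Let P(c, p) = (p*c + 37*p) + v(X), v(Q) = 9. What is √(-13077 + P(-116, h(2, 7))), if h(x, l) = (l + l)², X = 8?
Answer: 2*I*√7138 ≈ 168.97*I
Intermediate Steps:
h(x, l) = 4*l² (h(x, l) = (2*l)² = 4*l²)
P(c, p) = 9 + 37*p + c*p (P(c, p) = (p*c + 37*p) + 9 = (c*p + 37*p) + 9 = (37*p + c*p) + 9 = 9 + 37*p + c*p)
√(-13077 + P(-116, h(2, 7))) = √(-13077 + (9 + 37*(4*7²) - 464*7²)) = √(-13077 + (9 + 37*(4*49) - 464*49)) = √(-13077 + (9 + 37*196 - 116*196)) = √(-13077 + (9 + 7252 - 22736)) = √(-13077 - 15475) = √(-28552) = 2*I*√7138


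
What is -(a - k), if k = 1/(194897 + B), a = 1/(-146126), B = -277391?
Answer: -15908/3013629561 ≈ -5.2787e-6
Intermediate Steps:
a = -1/146126 ≈ -6.8434e-6
k = -1/82494 (k = 1/(194897 - 277391) = 1/(-82494) = -1/82494 ≈ -1.2122e-5)
-(a - k) = -(-1/146126 - 1*(-1/82494)) = -(-1/146126 + 1/82494) = -1*15908/3013629561 = -15908/3013629561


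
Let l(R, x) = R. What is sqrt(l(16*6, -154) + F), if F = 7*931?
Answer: sqrt(6613) ≈ 81.320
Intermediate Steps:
F = 6517
sqrt(l(16*6, -154) + F) = sqrt(16*6 + 6517) = sqrt(96 + 6517) = sqrt(6613)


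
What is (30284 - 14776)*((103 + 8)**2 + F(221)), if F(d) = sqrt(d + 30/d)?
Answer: 191074068 + 15508*sqrt(10800491)/221 ≈ 1.9130e+8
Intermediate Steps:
(30284 - 14776)*((103 + 8)**2 + F(221)) = (30284 - 14776)*((103 + 8)**2 + sqrt(221 + 30/221)) = 15508*(111**2 + sqrt(221 + 30*(1/221))) = 15508*(12321 + sqrt(221 + 30/221)) = 15508*(12321 + sqrt(48871/221)) = 15508*(12321 + sqrt(10800491)/221) = 191074068 + 15508*sqrt(10800491)/221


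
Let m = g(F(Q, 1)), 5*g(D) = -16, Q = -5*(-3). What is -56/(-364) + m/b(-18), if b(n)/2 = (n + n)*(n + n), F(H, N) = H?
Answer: 1607/10530 ≈ 0.15261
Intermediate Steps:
Q = 15
g(D) = -16/5 (g(D) = (⅕)*(-16) = -16/5)
m = -16/5 ≈ -3.2000
b(n) = 8*n² (b(n) = 2*((n + n)*(n + n)) = 2*((2*n)*(2*n)) = 2*(4*n²) = 8*n²)
-56/(-364) + m/b(-18) = -56/(-364) - 16/(5*(8*(-18)²)) = -56*(-1/364) - 16/(5*(8*324)) = 2/13 - 16/5/2592 = 2/13 - 16/5*1/2592 = 2/13 - 1/810 = 1607/10530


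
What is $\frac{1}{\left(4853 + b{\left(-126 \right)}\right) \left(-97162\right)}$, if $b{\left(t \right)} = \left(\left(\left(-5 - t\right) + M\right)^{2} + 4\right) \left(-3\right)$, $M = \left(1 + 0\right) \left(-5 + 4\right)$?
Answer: $\frac{1}{3727037158} \approx 2.6831 \cdot 10^{-10}$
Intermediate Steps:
$M = -1$ ($M = 1 \left(-1\right) = -1$)
$b{\left(t \right)} = -12 - 3 \left(-6 - t\right)^{2}$ ($b{\left(t \right)} = \left(\left(\left(-5 - t\right) - 1\right)^{2} + 4\right) \left(-3\right) = \left(\left(-6 - t\right)^{2} + 4\right) \left(-3\right) = \left(4 + \left(-6 - t\right)^{2}\right) \left(-3\right) = -12 - 3 \left(-6 - t\right)^{2}$)
$\frac{1}{\left(4853 + b{\left(-126 \right)}\right) \left(-97162\right)} = \frac{1}{\left(4853 - \left(12 + 3 \left(6 - 126\right)^{2}\right)\right) \left(-97162\right)} = \frac{1}{4853 - \left(12 + 3 \left(-120\right)^{2}\right)} \left(- \frac{1}{97162}\right) = \frac{1}{4853 - 43212} \left(- \frac{1}{97162}\right) = \frac{1}{-38359} \left(- \frac{1}{97162}\right) = \left(- \frac{1}{38359}\right) \left(- \frac{1}{97162}\right) = \frac{1}{3727037158}$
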